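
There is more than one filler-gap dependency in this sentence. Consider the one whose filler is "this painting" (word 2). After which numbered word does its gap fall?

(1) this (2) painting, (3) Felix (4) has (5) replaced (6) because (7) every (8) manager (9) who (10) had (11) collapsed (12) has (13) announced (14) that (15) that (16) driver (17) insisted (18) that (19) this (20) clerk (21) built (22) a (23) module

The displaced element is "this painting" (word 2).
It functions as the direct object of "replaced", so the gap sits immediately after word 5 ("replaced").
Base order: Felix has replaced this painting because every manager who had collapsed has announced that that driver insisted that this clerk built a module.

5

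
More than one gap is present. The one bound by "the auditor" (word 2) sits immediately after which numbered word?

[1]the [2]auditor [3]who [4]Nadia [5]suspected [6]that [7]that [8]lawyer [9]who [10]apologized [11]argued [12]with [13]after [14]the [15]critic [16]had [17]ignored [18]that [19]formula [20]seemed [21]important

The displaced element is "the auditor" (word 2).
It is linked across 1 clause boundary (that).
It functions as the object of the preposition "with" of "argued", so the gap sits immediately after word 12 ("with").
Base order: Nadia suspected that that lawyer who apologized argued with the auditor after the critic had ignored that formula.

12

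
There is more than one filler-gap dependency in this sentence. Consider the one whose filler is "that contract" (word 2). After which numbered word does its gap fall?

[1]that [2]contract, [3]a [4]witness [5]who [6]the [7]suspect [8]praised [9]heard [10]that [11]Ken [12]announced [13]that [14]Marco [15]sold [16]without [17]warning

15

The displaced element is "that contract" (word 2).
It is linked across 2 clause boundaries (that → that).
It functions as the direct object of "sold", so the gap sits immediately after word 15 ("sold").
Base order: A witness who the suspect praised heard that Ken announced that Marco sold that contract without warning.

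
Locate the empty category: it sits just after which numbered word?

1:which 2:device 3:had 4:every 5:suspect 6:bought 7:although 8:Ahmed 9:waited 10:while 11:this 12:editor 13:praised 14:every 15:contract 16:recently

The displaced element is "which device" (word 2).
It functions as the direct object of "bought", so the gap sits immediately after word 6 ("bought").
Base order: Every suspect had bought which device although Ahmed waited while this editor praised every contract recently.

6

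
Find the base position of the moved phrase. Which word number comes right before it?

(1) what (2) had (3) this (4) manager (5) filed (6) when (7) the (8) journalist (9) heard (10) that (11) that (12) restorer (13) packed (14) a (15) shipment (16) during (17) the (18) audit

5

The displaced element is "what" (word 1).
It functions as the direct object of "filed", so the gap sits immediately after word 5 ("filed").
Base order: This manager had filed what when the journalist heard that that restorer packed a shipment during the audit.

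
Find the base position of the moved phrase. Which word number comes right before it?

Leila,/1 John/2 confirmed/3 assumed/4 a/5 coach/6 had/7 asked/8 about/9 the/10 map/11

The displaced element is "Leila" (word 1).
It is linked across 1 clause boundary (Ø).
It functions as the subject of "assumed", so the gap sits immediately after word 3 ("confirmed").
Base order: John confirmed that Leila assumed a coach had asked about the map.

3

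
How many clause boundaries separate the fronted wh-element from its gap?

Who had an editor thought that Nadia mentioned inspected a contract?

2

"who" is extracted from the subject of "inspected".
Boundaries crossed, outermost first: [that], [Ø] — 2 in total.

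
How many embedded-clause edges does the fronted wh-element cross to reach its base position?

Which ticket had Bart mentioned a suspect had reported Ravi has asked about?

"which ticket" is extracted from the PP object of "asked".
Boundaries crossed, outermost first: [Ø], [Ø] — 2 in total.

2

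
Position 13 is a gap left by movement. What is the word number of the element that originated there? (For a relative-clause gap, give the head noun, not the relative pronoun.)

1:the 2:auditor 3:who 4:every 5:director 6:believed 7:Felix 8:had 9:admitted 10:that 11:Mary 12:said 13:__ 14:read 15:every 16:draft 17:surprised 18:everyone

The gap at 13 is the subject of "read", inside a relative clause.
The relative pronoun is "who" (word 3); it is bound by the head noun immediately before it.
Its filler is the head noun "auditor", at word 2.

2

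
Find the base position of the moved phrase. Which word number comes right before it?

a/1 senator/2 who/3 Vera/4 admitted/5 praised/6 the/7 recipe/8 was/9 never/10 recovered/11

5

The displaced element is "a senator" (word 2).
It is linked across 1 clause boundary (Ø).
It functions as the subject of "praised", so the gap sits immediately after word 5 ("admitted").
Base order: Vera admitted that a senator praised the recipe.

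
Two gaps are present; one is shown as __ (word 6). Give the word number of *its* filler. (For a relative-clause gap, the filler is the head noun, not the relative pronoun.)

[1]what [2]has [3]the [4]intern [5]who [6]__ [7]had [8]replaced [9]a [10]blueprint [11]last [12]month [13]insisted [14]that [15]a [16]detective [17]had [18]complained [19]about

The marked gap is inside the relative clause, the subject of "replaced".
Its filler is the head noun "intern" (via "who"), at word 4.
(The other dependency links word 1 to a gap after word 19.)

4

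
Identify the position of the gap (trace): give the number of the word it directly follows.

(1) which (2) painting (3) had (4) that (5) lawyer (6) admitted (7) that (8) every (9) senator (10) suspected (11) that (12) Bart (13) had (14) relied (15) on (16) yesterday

The displaced element is "which painting" (word 2).
It is linked across 2 clause boundaries (that → that).
It functions as the object of the preposition "on" of "relied", so the gap sits immediately after word 15 ("on").
Base order: That lawyer had admitted that every senator suspected that Bart had relied on which painting yesterday.

15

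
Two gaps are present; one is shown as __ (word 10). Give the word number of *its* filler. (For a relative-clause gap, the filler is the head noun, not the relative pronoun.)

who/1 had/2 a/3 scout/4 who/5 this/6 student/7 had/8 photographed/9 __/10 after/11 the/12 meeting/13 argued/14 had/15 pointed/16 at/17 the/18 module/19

The marked gap is inside the relative clause, the direct object of "photographed".
Its filler is the head noun "scout" (via "who"), at word 4.
(The other dependency links word 1 to a gap after word 14.)

4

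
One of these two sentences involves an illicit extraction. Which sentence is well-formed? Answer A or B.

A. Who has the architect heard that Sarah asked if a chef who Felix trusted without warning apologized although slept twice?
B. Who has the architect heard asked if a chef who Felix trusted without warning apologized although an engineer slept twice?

B

In A, the wh-phrase is extracted from inside a wh-island (introduced by "if"), which blocks movement.
In B, the extraction path crosses only that-complement boundaries, which are transparent.
So B is grammatical.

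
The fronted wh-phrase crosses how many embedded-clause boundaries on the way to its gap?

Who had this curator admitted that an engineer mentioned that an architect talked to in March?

2

"who" is extracted from the PP object of "talked".
Boundaries crossed, outermost first: [that], [that] — 2 in total.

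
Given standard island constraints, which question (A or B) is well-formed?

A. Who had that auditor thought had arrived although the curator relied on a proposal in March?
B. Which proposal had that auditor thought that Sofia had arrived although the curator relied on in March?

A

In B, the wh-phrase is extracted from inside an adjunct island (introduced by "although"), which blocks movement.
In A, the extraction path crosses only that-complement boundaries, which are transparent.
So A is grammatical.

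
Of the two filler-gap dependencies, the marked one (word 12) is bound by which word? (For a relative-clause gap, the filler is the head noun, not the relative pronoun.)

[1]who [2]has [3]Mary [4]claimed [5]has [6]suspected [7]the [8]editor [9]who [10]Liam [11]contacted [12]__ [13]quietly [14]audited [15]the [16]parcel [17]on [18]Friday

The marked gap is inside the relative clause, the direct object of "contacted".
Its filler is the head noun "editor" (via "who"), at word 8.
(The other dependency links word 1 to a gap after word 4.)

8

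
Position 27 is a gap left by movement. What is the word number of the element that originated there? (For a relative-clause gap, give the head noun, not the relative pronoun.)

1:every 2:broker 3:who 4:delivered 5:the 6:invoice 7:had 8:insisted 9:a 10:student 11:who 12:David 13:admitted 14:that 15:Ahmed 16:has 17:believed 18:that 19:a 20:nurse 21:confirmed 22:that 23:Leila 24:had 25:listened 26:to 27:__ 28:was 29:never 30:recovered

The gap at 27 is the prepositional object of "listened", inside a relative clause.
The relative pronoun is "who" (word 11); it is bound by the head noun immediately before it.
Its filler is the head noun "student", at word 10.

10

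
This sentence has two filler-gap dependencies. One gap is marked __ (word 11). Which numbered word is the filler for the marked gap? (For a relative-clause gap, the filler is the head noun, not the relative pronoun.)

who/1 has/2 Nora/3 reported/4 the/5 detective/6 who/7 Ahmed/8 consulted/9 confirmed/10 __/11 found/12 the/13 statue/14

The marked gap is the subject of "found".
Its filler is the fronted wh-phrase "who", at word 1.
(The other dependency links word 6 to a gap after word 9.)

1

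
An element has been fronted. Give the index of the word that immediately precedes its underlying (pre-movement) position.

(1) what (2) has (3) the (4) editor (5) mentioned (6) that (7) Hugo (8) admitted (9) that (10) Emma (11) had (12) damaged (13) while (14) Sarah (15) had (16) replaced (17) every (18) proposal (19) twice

The displaced element is "what" (word 1).
It is linked across 2 clause boundaries (that → that).
It functions as the direct object of "damaged", so the gap sits immediately after word 12 ("damaged").
Base order: The editor has mentioned that Hugo admitted that Emma had damaged what while Sarah had replaced every proposal twice.

12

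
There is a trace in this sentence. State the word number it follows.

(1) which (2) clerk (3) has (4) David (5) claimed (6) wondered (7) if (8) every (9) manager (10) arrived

The displaced element is "which clerk" (word 2).
It is linked across 1 clause boundary (Ø).
It functions as the subject of "wondered", so the gap sits immediately after word 5 ("claimed").
Base order: David has claimed that which clerk wondered if every manager arrived.

5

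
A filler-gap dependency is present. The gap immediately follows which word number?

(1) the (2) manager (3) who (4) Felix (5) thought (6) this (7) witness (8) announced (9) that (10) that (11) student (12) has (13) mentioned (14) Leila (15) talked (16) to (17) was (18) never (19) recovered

The displaced element is "the manager" (word 2).
It is linked across 3 clause boundaries (Ø → that → Ø).
It functions as the object of the preposition "to" of "talked", so the gap sits immediately after word 16 ("to").
Base order: Felix thought this witness announced that that student has mentioned Leila talked to the manager.

16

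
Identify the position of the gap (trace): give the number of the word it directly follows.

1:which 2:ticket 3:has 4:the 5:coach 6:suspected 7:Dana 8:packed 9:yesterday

The displaced element is "which ticket" (word 2).
It is linked across 1 clause boundary (Ø).
It functions as the direct object of "packed", so the gap sits immediately after word 8 ("packed").
Base order: The coach has suspected Dana packed which ticket yesterday.

8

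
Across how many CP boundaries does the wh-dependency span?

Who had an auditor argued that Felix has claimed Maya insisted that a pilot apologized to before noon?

"who" is extracted from the PP object of "apologized".
Boundaries crossed, outermost first: [that], [Ø], [that] — 3 in total.

3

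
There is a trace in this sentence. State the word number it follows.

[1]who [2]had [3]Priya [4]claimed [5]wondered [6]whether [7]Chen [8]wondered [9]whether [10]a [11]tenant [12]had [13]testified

4

The displaced element is "who" (word 1).
It is linked across 1 clause boundary (Ø).
It functions as the subject of "wondered", so the gap sits immediately after word 4 ("claimed").
Base order: Priya had claimed who wondered whether Chen wondered whether a tenant had testified.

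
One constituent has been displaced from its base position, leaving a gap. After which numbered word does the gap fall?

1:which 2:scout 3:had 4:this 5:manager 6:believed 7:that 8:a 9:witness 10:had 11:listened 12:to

The displaced element is "which scout" (word 2).
It is linked across 1 clause boundary (that).
It functions as the object of the preposition "to" of "listened", so the gap sits immediately after word 12 ("to").
Base order: This manager had believed that a witness had listened to which scout.

12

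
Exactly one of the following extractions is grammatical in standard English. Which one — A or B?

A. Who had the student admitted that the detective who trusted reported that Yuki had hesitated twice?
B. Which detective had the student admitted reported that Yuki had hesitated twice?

B

In A, the wh-phrase is extracted from inside a complex-NP island (relative clause) (introduced by "who"), which blocks movement.
In B, the extraction path crosses only that-complement boundaries, which are transparent.
So B is grammatical.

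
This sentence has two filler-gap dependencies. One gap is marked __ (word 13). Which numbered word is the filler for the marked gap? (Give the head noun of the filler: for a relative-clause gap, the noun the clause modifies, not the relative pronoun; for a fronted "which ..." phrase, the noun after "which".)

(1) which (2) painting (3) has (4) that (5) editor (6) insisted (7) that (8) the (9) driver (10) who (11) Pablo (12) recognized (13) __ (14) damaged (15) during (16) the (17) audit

9

The marked gap is inside the relative clause, the direct object of "recognized".
Its filler is the head noun "driver" (via "who"), at word 9.
(The other dependency links word 2 to a gap after word 14.)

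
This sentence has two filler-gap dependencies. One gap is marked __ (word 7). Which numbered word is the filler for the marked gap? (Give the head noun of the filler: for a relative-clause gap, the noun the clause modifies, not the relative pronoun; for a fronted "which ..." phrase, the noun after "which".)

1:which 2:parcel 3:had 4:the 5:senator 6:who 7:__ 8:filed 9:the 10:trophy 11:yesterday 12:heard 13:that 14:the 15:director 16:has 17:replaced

The marked gap is inside the relative clause, the subject of "filed".
Its filler is the head noun "senator" (via "who"), at word 5.
(The other dependency links word 2 to a gap after word 17.)

5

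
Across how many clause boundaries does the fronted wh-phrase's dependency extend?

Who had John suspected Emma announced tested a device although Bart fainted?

2

"who" is extracted from the subject of "tested".
Boundaries crossed, outermost first: [Ø], [Ø] — 2 in total.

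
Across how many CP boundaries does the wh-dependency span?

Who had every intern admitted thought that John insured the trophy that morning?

"who" is extracted from the subject of "thought".
Boundaries crossed, outermost first: [Ø] — 1 in total.

1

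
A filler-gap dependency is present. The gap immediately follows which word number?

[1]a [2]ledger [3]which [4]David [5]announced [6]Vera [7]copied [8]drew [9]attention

The displaced element is "a ledger" (word 2).
It is linked across 1 clause boundary (Ø).
It functions as the direct object of "copied", so the gap sits immediately after word 7 ("copied").
Base order: David announced Vera copied a ledger.

7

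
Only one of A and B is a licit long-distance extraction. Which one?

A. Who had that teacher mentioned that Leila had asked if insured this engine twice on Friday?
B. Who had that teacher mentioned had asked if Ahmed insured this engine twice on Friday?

In A, the wh-phrase is extracted from inside a wh-island (introduced by "if"), which blocks movement.
In B, the extraction path crosses only that-complement boundaries, which are transparent.
So B is grammatical.

B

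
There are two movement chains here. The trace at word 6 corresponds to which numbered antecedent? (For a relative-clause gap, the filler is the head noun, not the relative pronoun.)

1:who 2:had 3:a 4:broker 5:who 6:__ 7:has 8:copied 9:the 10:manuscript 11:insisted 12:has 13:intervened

The marked gap is inside the relative clause, the subject of "copied".
Its filler is the head noun "broker" (via "who"), at word 4.
(The other dependency links word 1 to a gap after word 11.)

4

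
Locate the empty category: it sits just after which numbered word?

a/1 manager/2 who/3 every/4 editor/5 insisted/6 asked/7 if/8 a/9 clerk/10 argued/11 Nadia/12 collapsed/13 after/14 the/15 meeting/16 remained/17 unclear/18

6

The displaced element is "a manager" (word 2).
It is linked across 1 clause boundary (Ø).
It functions as the subject of "asked", so the gap sits immediately after word 6 ("insisted").
Base order: Every editor insisted a manager asked if a clerk argued Nadia collapsed after the meeting.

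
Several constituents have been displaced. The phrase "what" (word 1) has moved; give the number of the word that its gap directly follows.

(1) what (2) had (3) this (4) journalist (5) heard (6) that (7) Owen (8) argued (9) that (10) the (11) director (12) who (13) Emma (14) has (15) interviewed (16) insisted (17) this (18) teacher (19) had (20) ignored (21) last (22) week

20

The displaced element is "what" (word 1).
It is linked across 3 clause boundaries (that → that → Ø).
It functions as the direct object of "ignored", so the gap sits immediately after word 20 ("ignored").
Base order: This journalist had heard that Owen argued that the director who Emma has interviewed insisted this teacher had ignored what last week.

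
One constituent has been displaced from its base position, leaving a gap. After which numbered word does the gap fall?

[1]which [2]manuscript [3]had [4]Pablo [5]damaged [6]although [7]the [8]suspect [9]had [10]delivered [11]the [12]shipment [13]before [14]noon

5

The displaced element is "which manuscript" (word 2).
It functions as the direct object of "damaged", so the gap sits immediately after word 5 ("damaged").
Base order: Pablo had damaged which manuscript although the suspect had delivered the shipment before noon.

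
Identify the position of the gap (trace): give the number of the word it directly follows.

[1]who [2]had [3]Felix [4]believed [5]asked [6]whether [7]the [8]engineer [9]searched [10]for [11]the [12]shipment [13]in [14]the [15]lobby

The displaced element is "who" (word 1).
It is linked across 1 clause boundary (Ø).
It functions as the subject of "asked", so the gap sits immediately after word 4 ("believed").
Base order: Felix had believed that who asked whether the engineer searched for the shipment in the lobby.

4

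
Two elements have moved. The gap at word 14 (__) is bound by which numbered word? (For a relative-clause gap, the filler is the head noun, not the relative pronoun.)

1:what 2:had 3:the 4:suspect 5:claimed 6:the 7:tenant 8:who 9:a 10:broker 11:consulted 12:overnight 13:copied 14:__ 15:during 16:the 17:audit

The marked gap is the direct object of "copied".
Its filler is the fronted wh-phrase "what", at word 1.
(The other dependency links word 7 to a gap after word 11.)

1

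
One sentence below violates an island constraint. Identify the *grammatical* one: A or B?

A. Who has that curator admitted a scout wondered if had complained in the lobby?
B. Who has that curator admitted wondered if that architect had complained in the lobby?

B

In A, the wh-phrase is extracted from inside a wh-island (introduced by "if"), which blocks movement.
In B, the extraction path crosses only that-complement boundaries, which are transparent.
So B is grammatical.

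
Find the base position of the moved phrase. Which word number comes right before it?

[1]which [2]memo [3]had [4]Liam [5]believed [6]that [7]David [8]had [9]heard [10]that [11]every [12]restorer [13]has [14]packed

The displaced element is "which memo" (word 2).
It is linked across 2 clause boundaries (that → that).
It functions as the direct object of "packed", so the gap sits immediately after word 14 ("packed").
Base order: Liam had believed that David had heard that every restorer has packed which memo.

14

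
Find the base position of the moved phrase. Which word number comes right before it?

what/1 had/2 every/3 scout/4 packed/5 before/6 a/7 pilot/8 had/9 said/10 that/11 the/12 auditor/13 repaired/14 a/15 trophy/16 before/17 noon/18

5

The displaced element is "what" (word 1).
It functions as the direct object of "packed", so the gap sits immediately after word 5 ("packed").
Base order: Every scout had packed what before a pilot had said that the auditor repaired a trophy before noon.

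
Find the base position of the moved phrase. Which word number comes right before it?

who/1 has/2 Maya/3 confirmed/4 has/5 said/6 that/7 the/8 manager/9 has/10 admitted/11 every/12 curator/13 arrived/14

The displaced element is "who" (word 1).
It is linked across 1 clause boundary (Ø).
It functions as the subject of "said", so the gap sits immediately after word 4 ("confirmed").
Base order: Maya has confirmed who has said that the manager has admitted every curator arrived.

4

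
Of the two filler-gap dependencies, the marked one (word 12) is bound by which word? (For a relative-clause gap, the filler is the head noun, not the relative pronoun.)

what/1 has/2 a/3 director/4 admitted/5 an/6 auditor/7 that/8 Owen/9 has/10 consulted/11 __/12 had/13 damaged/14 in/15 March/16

The marked gap is inside the relative clause, the direct object of "consulted".
Its filler is the head noun "auditor" (via "that"), at word 7.
(The other dependency links word 1 to a gap after word 14.)

7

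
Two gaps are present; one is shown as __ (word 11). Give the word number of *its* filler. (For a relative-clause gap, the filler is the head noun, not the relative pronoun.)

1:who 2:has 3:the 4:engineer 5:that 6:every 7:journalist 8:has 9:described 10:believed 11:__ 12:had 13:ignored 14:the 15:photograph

The marked gap is the subject of "ignored".
Its filler is the fronted wh-phrase "who", at word 1.
(The other dependency links word 4 to a gap after word 9.)

1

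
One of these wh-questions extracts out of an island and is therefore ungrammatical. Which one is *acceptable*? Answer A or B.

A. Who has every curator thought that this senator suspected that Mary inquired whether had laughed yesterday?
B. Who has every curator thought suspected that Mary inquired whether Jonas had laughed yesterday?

B

In A, the wh-phrase is extracted from inside a wh-island (introduced by "whether"), which blocks movement.
In B, the extraction path crosses only that-complement boundaries, which are transparent.
So B is grammatical.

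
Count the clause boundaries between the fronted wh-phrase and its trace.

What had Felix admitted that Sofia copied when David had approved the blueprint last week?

"what" is extracted from the object of "copied".
Boundaries crossed, outermost first: [that] — 1 in total.

1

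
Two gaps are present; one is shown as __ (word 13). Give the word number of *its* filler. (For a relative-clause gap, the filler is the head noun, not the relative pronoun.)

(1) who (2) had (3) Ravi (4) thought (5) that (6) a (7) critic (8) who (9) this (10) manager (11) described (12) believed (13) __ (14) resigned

1

The marked gap is the subject of "resigned".
Its filler is the fronted wh-phrase "who", at word 1.
(The other dependency links word 7 to a gap after word 11.)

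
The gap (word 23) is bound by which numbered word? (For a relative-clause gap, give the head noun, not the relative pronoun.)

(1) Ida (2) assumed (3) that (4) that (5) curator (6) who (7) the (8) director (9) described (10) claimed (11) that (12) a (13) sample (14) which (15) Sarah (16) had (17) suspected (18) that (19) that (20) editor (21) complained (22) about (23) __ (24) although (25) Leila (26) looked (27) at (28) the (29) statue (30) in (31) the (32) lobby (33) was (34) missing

The gap at 23 is the prepositional object of "complained", inside a relative clause.
The relative pronoun is "which" (word 14); it is bound by the head noun immediately before it.
Its filler is the head noun "sample", at word 13.

13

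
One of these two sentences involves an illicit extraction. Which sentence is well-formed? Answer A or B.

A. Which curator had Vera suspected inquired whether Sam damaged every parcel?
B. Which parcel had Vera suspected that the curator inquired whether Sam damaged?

A

In B, the wh-phrase is extracted from inside a wh-island (introduced by "whether"), which blocks movement.
In A, the extraction path crosses only that-complement boundaries, which are transparent.
So A is grammatical.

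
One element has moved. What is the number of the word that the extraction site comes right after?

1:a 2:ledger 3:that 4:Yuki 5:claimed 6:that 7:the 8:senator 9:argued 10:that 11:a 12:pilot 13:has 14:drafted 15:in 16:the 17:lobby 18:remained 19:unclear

The displaced element is "a ledger" (word 2).
It is linked across 2 clause boundaries (that → that).
It functions as the direct object of "drafted", so the gap sits immediately after word 14 ("drafted").
Base order: Yuki claimed that the senator argued that a pilot has drafted a ledger in the lobby.

14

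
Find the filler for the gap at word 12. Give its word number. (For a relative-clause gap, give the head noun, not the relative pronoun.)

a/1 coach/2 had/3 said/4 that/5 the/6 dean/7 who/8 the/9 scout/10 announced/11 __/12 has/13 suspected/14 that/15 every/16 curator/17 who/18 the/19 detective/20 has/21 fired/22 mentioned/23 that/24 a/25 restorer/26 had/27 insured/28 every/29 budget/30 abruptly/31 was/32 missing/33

The gap at 12 is the subject of "suspected", inside a relative clause.
The relative pronoun is "who" (word 8); it is bound by the head noun immediately before it.
Its filler is the head noun "dean", at word 7.

7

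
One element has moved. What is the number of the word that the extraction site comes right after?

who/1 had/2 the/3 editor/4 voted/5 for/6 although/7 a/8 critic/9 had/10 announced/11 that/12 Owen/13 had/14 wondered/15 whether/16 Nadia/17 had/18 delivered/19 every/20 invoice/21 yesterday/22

The displaced element is "who" (word 1).
It functions as the object of the preposition "for" of "voted", so the gap sits immediately after word 6 ("for").
Base order: The editor had voted for who although a critic had announced that Owen had wondered whether Nadia had delivered every invoice yesterday.

6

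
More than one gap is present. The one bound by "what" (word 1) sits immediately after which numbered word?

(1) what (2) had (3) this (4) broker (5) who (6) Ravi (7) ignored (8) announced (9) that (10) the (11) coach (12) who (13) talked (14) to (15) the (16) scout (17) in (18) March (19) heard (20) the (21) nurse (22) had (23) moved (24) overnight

23

The displaced element is "what" (word 1).
It is linked across 2 clause boundaries (that → Ø).
It functions as the direct object of "moved", so the gap sits immediately after word 23 ("moved").
Base order: This broker who Ravi ignored had announced that the coach who talked to the scout in March heard the nurse had moved what overnight.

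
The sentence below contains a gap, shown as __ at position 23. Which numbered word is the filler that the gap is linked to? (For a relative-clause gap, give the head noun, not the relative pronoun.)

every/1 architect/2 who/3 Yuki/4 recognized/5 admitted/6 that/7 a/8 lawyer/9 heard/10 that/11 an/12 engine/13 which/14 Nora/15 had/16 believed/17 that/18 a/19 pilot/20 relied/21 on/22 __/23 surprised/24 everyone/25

13

The gap at 23 is the prepositional object of "relied", inside a relative clause.
The relative pronoun is "which" (word 14); it is bound by the head noun immediately before it.
Its filler is the head noun "engine", at word 13.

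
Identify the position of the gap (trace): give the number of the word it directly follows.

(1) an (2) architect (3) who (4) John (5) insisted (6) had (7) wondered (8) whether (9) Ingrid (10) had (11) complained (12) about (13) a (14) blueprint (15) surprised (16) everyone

5

The displaced element is "an architect" (word 2).
It is linked across 1 clause boundary (Ø).
It functions as the subject of "wondered", so the gap sits immediately after word 5 ("insisted").
Base order: John insisted that an architect had wondered whether Ingrid had complained about a blueprint.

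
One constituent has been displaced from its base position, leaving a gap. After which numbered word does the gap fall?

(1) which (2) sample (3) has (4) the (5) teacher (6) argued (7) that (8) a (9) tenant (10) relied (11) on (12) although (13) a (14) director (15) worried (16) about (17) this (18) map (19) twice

11

The displaced element is "which sample" (word 2).
It is linked across 1 clause boundary (that).
It functions as the object of the preposition "on" of "relied", so the gap sits immediately after word 11 ("on").
Base order: The teacher has argued that a tenant relied on which sample although a director worried about this map twice.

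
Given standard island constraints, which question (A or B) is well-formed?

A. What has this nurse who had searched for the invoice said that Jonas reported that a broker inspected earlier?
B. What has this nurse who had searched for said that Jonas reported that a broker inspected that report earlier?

A

In B, the wh-phrase is extracted from inside a complex-NP island (relative clause) (introduced by "who"), which blocks movement.
In A, the extraction path crosses only that-complement boundaries, which are transparent.
So A is grammatical.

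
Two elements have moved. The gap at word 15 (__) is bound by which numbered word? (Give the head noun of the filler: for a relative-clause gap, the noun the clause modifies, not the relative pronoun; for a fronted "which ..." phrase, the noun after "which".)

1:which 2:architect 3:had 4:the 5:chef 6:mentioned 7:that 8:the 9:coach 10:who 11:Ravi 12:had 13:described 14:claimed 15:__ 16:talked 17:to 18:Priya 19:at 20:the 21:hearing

2

The marked gap is the subject of "talked".
Its filler is the fronted wh-phrase "which architect", at word 2.
(The other dependency links word 9 to a gap after word 13.)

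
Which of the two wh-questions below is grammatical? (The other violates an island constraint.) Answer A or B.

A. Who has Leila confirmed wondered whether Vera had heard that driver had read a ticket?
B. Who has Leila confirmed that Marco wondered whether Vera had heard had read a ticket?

A

In B, the wh-phrase is extracted from inside a wh-island (introduced by "whether"), which blocks movement.
In A, the extraction path crosses only that-complement boundaries, which are transparent.
So A is grammatical.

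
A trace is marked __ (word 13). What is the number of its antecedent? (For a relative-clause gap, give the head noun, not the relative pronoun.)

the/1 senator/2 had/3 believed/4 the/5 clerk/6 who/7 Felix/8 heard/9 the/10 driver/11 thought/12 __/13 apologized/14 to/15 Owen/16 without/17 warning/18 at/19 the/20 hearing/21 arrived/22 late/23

The gap at 13 is the subject of "apologized", inside a relative clause.
The relative pronoun is "who" (word 7); it is bound by the head noun immediately before it.
Its filler is the head noun "clerk", at word 6.

6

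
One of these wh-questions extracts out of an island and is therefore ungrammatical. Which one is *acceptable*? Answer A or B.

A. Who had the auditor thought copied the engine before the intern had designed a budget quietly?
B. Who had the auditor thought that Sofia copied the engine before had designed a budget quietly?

A

In B, the wh-phrase is extracted from inside an adjunct island (introduced by "before"), which blocks movement.
In A, the extraction path crosses only that-complement boundaries, which are transparent.
So A is grammatical.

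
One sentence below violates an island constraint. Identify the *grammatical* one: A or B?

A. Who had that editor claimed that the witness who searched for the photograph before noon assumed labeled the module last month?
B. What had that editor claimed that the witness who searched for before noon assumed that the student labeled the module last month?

A

In B, the wh-phrase is extracted from inside a complex-NP island (relative clause) (introduced by "who"), which blocks movement.
In A, the extraction path crosses only that-complement boundaries, which are transparent.
So A is grammatical.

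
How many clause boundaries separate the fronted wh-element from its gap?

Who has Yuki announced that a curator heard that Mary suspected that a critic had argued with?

3

"who" is extracted from the PP object of "argued".
Boundaries crossed, outermost first: [that], [that], [that] — 3 in total.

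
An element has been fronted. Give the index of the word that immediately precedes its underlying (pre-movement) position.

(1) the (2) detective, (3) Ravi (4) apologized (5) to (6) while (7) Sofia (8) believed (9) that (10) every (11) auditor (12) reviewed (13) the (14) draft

5

The displaced element is "the detective" (word 2).
It functions as the object of the preposition "to" of "apologized", so the gap sits immediately after word 5 ("to").
Base order: Ravi apologized to the detective while Sofia believed that every auditor reviewed the draft.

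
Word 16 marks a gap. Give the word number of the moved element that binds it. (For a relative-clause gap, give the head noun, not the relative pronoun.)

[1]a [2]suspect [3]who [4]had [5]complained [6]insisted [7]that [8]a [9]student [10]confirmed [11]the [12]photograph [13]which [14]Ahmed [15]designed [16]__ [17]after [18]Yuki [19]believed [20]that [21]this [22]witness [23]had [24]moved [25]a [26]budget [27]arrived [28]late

The gap at 16 is the object of "designed", inside a relative clause.
The relative pronoun is "which" (word 13); it is bound by the head noun immediately before it.
Its filler is the head noun "photograph", at word 12.

12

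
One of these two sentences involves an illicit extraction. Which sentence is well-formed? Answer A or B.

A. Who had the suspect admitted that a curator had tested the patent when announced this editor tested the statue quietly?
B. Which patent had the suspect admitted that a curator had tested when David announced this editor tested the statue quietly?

B

In A, the wh-phrase is extracted from inside an adjunct island (introduced by "when"), which blocks movement.
In B, the extraction path crosses only that-complement boundaries, which are transparent.
So B is grammatical.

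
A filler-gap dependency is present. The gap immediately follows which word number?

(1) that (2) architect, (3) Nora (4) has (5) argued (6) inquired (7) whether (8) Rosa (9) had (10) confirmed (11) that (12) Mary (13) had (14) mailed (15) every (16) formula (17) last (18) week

5

The displaced element is "that architect" (word 2).
It is linked across 1 clause boundary (Ø).
It functions as the subject of "inquired", so the gap sits immediately after word 5 ("argued").
Base order: Nora has argued that that architect inquired whether Rosa had confirmed that Mary had mailed every formula last week.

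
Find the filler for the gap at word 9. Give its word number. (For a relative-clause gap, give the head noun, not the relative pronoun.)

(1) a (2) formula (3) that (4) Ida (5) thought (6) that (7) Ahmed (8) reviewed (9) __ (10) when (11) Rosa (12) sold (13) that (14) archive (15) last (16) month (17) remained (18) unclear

The gap at 9 is the object of "reviewed", inside a relative clause.
The relative pronoun is "that" (word 3); it is bound by the head noun immediately before it.
Its filler is the head noun "formula", at word 2.

2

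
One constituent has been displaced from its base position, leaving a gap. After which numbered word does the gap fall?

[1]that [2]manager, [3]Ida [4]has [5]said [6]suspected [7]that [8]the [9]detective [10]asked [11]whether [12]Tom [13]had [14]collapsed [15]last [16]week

5

The displaced element is "that manager" (word 2).
It is linked across 1 clause boundary (Ø).
It functions as the subject of "suspected", so the gap sits immediately after word 5 ("said").
Base order: Ida has said that manager suspected that the detective asked whether Tom had collapsed last week.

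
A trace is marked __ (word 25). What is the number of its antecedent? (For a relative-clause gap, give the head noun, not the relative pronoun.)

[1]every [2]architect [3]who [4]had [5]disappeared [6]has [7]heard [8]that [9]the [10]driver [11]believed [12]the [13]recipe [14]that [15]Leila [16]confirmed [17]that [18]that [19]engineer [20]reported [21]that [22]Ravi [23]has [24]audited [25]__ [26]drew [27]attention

13

The gap at 25 is the object of "audited", inside a relative clause.
The relative pronoun is "that" (word 14); it is bound by the head noun immediately before it.
Its filler is the head noun "recipe", at word 13.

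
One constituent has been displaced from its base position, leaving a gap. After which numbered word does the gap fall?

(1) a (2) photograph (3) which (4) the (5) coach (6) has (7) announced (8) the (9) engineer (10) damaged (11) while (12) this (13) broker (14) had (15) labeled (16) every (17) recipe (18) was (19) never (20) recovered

The displaced element is "a photograph" (word 2).
It is linked across 1 clause boundary (Ø).
It functions as the direct object of "damaged", so the gap sits immediately after word 10 ("damaged").
Base order: The coach has announced the engineer damaged a photograph while this broker had labeled every recipe.

10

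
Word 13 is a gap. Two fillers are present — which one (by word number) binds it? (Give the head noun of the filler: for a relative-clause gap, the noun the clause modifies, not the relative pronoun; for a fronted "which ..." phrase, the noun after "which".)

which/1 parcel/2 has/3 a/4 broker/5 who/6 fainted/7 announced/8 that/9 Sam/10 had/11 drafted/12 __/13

The marked gap is the direct object of "drafted".
Its filler is the fronted wh-phrase "which parcel", at word 2.
(The other dependency links word 5 to a gap after word 6.)

2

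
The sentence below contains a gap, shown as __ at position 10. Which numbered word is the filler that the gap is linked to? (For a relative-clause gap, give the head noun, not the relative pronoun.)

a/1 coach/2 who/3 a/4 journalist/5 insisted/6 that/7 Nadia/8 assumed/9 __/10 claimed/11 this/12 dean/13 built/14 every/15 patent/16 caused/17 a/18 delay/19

The gap at 10 is the subject of "claimed", inside a relative clause.
The relative pronoun is "who" (word 3); it is bound by the head noun immediately before it.
Its filler is the head noun "coach", at word 2.

2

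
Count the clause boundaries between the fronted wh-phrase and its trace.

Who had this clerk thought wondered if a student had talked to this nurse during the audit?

1

"who" is extracted from the subject of "wondered".
Boundaries crossed, outermost first: [Ø] — 1 in total.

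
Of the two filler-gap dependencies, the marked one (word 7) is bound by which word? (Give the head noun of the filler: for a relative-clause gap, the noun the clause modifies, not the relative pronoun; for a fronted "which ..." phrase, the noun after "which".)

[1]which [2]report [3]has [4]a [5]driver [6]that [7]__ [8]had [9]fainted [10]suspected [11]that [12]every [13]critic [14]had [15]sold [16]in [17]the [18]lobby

5

The marked gap is inside the relative clause, the subject of "fainted".
Its filler is the head noun "driver" (via "that"), at word 5.
(The other dependency links word 2 to a gap after word 15.)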